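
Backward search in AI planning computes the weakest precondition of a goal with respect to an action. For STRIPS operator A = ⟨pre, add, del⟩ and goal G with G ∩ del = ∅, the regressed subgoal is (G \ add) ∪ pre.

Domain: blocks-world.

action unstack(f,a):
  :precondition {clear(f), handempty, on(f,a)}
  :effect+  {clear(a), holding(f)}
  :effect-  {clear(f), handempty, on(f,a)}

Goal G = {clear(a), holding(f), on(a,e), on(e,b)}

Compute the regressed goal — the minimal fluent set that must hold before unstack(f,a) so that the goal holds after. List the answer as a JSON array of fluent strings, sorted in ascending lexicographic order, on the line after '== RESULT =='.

Regress:
  G ∩ del = {}  (empty — regression defined)
  G \ add = {clear(a), holding(f), on(a,e), on(e,b)} \ {clear(a), holding(f)} = {on(a,e), on(e,b)}
  ∪ pre   = {on(a,e), on(e,b)} ∪ {clear(f), handempty, on(f,a)}
          = {clear(f), handempty, on(a,e), on(e,b), on(f,a)}

== RESULT ==
["clear(f)", "handempty", "on(a,e)", "on(e,b)", "on(f,a)"]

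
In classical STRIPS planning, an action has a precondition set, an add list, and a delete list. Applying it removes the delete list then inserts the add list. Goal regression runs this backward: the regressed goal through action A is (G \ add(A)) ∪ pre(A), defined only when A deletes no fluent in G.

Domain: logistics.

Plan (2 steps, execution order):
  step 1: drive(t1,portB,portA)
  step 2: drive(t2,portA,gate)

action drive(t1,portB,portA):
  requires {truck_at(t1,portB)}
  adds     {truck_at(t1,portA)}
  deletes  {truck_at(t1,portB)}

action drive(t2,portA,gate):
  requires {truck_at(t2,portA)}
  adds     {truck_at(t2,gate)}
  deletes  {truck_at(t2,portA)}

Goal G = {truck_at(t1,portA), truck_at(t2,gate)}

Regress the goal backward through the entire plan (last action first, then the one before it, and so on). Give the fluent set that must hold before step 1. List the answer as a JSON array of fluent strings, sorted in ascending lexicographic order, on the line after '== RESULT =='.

Regress step by step:
  through step 2 (drive(t2,portA,gate)): drop {truck_at(t2,gate)}, keep {truck_at(t1,portA)}, require {truck_at(t2,portA)}
    → {truck_at(t1,portA), truck_at(t2,portA)}
  through step 1 (drive(t1,portB,portA)): drop {truck_at(t1,portA)}, keep {truck_at(t2,portA)}, require {truck_at(t1,portB)}
    → {truck_at(t1,portB), truck_at(t2,portA)}

== RESULT ==
["truck_at(t1,portB)", "truck_at(t2,portA)"]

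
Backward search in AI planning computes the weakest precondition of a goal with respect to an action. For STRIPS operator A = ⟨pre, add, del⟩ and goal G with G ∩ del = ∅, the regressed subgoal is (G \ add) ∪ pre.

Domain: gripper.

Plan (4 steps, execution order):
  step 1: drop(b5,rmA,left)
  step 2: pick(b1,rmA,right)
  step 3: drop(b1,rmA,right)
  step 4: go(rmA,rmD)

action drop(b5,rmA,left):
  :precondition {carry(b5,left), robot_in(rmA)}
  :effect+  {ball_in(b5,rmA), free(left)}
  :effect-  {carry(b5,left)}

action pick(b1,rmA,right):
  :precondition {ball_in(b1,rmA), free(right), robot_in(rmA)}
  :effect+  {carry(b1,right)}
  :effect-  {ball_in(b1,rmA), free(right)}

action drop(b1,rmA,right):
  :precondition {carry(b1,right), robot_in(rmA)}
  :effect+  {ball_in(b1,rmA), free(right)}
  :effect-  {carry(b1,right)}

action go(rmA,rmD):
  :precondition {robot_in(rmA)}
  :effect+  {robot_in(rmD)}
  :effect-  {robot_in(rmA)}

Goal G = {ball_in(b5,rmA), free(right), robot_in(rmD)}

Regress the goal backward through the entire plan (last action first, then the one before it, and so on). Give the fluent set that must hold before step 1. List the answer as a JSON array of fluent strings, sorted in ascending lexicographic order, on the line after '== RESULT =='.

Regress step by step:
  through step 4 (go(rmA,rmD)): drop {robot_in(rmD)}, keep {ball_in(b5,rmA), free(right)}, require {robot_in(rmA)}
    → {ball_in(b5,rmA), free(right), robot_in(rmA)}
  through step 3 (drop(b1,rmA,right)): drop {free(right)}, keep {ball_in(b5,rmA), robot_in(rmA)}, require {carry(b1,right), robot_in(rmA)}
    → {ball_in(b5,rmA), carry(b1,right), robot_in(rmA)}
  through step 2 (pick(b1,rmA,right)): drop {carry(b1,right)}, keep {ball_in(b5,rmA), robot_in(rmA)}, require {ball_in(b1,rmA), free(right), robot_in(rmA)}
    → {ball_in(b1,rmA), ball_in(b5,rmA), free(right), robot_in(rmA)}
  through step 1 (drop(b5,rmA,left)): drop {ball_in(b5,rmA)}, keep {ball_in(b1,rmA), free(right), robot_in(rmA)}, require {carry(b5,left), robot_in(rmA)}
    → {ball_in(b1,rmA), carry(b5,left), free(right), robot_in(rmA)}

== RESULT ==
["ball_in(b1,rmA)", "carry(b5,left)", "free(right)", "robot_in(rmA)"]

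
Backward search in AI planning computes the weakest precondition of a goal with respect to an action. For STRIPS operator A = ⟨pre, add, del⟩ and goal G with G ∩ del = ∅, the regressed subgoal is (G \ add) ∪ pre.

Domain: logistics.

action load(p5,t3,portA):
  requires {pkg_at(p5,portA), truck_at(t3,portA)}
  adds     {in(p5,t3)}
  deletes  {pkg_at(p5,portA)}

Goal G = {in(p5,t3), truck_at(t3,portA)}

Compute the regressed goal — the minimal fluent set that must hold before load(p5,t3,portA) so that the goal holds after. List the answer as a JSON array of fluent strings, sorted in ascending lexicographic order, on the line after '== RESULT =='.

Compute (G \ add) ∪ pre:
  G ∩ del = {}  (empty — regression defined)
  G \ add = {in(p5,t3), truck_at(t3,portA)} \ {in(p5,t3)} = {truck_at(t3,portA)}
  ∪ pre   = {truck_at(t3,portA)} ∪ {pkg_at(p5,portA), truck_at(t3,portA)}
          = {pkg_at(p5,portA), truck_at(t3,portA)}

== RESULT ==
["pkg_at(p5,portA)", "truck_at(t3,portA)"]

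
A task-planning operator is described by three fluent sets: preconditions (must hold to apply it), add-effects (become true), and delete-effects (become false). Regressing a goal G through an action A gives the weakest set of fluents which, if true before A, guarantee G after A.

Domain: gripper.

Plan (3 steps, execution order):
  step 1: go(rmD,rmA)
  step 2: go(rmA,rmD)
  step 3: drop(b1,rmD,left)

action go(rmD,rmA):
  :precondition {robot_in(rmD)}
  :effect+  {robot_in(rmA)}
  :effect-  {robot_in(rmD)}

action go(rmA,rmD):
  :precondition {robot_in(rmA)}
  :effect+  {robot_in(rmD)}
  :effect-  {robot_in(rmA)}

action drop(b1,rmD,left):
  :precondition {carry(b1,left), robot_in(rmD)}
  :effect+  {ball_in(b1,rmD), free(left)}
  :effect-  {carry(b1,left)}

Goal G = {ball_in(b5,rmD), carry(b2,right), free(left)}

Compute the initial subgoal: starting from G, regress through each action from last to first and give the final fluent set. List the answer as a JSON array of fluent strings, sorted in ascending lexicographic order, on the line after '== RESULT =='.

Work backward from the goal:
  through step 3 (drop(b1,rmD,left)): drop {free(left)}, keep {ball_in(b5,rmD), carry(b2,right)}, require {carry(b1,left), robot_in(rmD)}
    → {ball_in(b5,rmD), carry(b1,left), carry(b2,right), robot_in(rmD)}
  through step 2 (go(rmA,rmD)): drop {robot_in(rmD)}, keep {ball_in(b5,rmD), carry(b1,left), carry(b2,right)}, require {robot_in(rmA)}
    → {ball_in(b5,rmD), carry(b1,left), carry(b2,right), robot_in(rmA)}
  through step 1 (go(rmD,rmA)): drop {robot_in(rmA)}, keep {ball_in(b5,rmD), carry(b1,left), carry(b2,right)}, require {robot_in(rmD)}
    → {ball_in(b5,rmD), carry(b1,left), carry(b2,right), robot_in(rmD)}

== RESULT ==
["ball_in(b5,rmD)", "carry(b1,left)", "carry(b2,right)", "robot_in(rmD)"]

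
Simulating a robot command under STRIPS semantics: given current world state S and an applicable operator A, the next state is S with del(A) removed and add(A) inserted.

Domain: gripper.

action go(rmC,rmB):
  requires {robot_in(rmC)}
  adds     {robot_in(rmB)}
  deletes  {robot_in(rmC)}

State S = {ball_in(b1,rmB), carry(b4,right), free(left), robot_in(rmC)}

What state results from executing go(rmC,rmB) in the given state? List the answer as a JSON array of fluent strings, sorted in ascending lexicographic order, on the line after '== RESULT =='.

Compute (S \ del) ∪ add:
  pre ⊆ S: {robot_in(rmC)} ⊆ S  — applicable
  S \ del = {ball_in(b1,rmB), carry(b4,right), free(left)}
  ∪ add   = {ball_in(b1,rmB), carry(b4,right), free(left), robot_in(rmB)}

== RESULT ==
["ball_in(b1,rmB)", "carry(b4,right)", "free(left)", "robot_in(rmB)"]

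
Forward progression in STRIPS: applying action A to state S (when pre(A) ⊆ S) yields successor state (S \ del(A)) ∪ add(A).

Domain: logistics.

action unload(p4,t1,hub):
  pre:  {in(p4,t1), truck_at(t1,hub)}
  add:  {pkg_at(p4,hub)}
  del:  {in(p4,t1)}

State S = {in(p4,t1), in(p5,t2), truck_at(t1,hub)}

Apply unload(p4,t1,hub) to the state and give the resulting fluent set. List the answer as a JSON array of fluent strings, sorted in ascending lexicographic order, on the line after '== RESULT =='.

Compute (S \ del) ∪ add:
  pre ⊆ S: {in(p4,t1), truck_at(t1,hub)} ⊆ S  — applicable
  S \ del = {in(p5,t2), truck_at(t1,hub)}
  ∪ add   = {in(p5,t2), pkg_at(p4,hub), truck_at(t1,hub)}

== RESULT ==
["in(p5,t2)", "pkg_at(p4,hub)", "truck_at(t1,hub)"]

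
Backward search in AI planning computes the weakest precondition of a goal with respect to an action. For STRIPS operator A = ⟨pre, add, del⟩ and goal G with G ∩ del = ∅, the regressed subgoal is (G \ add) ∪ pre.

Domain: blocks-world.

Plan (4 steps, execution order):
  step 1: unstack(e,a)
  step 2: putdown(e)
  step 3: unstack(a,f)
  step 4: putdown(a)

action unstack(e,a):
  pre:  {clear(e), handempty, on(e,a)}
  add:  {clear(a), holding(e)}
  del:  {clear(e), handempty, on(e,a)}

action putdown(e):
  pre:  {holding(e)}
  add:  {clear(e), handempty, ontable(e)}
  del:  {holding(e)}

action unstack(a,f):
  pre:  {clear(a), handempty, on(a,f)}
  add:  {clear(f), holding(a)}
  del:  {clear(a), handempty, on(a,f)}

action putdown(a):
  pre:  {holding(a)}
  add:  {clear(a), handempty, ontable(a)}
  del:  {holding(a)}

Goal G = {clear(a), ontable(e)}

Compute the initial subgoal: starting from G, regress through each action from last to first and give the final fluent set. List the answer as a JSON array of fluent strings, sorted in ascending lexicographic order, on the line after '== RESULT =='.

Work backward from the goal:
  through step 4 (putdown(a)): drop {clear(a)}, keep {ontable(e)}, require {holding(a)}
    → {holding(a), ontable(e)}
  through step 3 (unstack(a,f)): drop {holding(a)}, keep {ontable(e)}, require {clear(a), handempty, on(a,f)}
    → {clear(a), handempty, on(a,f), ontable(e)}
  through step 2 (putdown(e)): drop {handempty, ontable(e)}, keep {clear(a), on(a,f)}, require {holding(e)}
    → {clear(a), holding(e), on(a,f)}
  through step 1 (unstack(e,a)): drop {clear(a), holding(e)}, keep {on(a,f)}, require {clear(e), handempty, on(e,a)}
    → {clear(e), handempty, on(a,f), on(e,a)}

== RESULT ==
["clear(e)", "handempty", "on(a,f)", "on(e,a)"]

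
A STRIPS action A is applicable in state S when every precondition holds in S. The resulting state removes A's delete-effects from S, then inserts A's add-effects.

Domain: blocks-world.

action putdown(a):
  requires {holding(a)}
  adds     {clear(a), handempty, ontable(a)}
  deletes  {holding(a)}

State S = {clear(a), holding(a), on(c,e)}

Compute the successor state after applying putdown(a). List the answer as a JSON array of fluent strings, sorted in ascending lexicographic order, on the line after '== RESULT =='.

Progress:
  pre ⊆ S: {holding(a)} ⊆ S  — applicable
  S \ del = {clear(a), on(c,e)}
  ∪ add   = {clear(a), handempty, on(c,e), ontable(a)}

== RESULT ==
["clear(a)", "handempty", "on(c,e)", "ontable(a)"]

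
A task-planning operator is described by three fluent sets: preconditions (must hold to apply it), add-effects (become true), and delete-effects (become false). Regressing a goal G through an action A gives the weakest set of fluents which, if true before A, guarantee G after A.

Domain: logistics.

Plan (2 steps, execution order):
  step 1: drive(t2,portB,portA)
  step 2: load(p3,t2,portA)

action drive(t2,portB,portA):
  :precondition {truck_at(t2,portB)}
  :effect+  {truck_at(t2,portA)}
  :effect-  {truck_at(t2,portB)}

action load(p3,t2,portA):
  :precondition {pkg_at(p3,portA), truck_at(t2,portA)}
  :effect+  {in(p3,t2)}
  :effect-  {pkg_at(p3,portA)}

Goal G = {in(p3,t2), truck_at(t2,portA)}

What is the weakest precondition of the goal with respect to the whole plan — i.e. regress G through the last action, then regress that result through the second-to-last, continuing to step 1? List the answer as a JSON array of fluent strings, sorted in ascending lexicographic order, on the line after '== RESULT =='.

Work backward from the goal:
  through step 2 (load(p3,t2,portA)): drop {in(p3,t2)}, keep {truck_at(t2,portA)}, require {pkg_at(p3,portA), truck_at(t2,portA)}
    → {pkg_at(p3,portA), truck_at(t2,portA)}
  through step 1 (drive(t2,portB,portA)): drop {truck_at(t2,portA)}, keep {pkg_at(p3,portA)}, require {truck_at(t2,portB)}
    → {pkg_at(p3,portA), truck_at(t2,portB)}

== RESULT ==
["pkg_at(p3,portA)", "truck_at(t2,portB)"]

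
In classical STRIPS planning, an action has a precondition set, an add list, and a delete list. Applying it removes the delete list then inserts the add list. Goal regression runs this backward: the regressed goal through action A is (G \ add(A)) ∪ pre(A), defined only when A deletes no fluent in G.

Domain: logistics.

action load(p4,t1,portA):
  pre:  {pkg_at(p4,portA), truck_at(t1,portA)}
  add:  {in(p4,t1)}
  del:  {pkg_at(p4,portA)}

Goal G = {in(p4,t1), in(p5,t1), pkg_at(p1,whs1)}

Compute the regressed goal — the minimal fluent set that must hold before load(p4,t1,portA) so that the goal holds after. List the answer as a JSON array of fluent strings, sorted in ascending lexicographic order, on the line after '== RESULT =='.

Regress:
  G ∩ del = {}  (empty — regression defined)
  G \ add = {in(p4,t1), in(p5,t1), pkg_at(p1,whs1)} \ {in(p4,t1)} = {in(p5,t1), pkg_at(p1,whs1)}
  ∪ pre   = {in(p5,t1), pkg_at(p1,whs1)} ∪ {pkg_at(p4,portA), truck_at(t1,portA)}
          = {in(p5,t1), pkg_at(p1,whs1), pkg_at(p4,portA), truck_at(t1,portA)}

== RESULT ==
["in(p5,t1)", "pkg_at(p1,whs1)", "pkg_at(p4,portA)", "truck_at(t1,portA)"]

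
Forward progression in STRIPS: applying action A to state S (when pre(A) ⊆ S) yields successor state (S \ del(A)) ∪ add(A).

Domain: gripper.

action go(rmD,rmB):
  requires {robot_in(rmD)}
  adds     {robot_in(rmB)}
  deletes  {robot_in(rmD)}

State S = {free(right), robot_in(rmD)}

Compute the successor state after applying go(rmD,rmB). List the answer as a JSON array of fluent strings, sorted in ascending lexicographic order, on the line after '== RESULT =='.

Compute (S \ del) ∪ add:
  pre ⊆ S: {robot_in(rmD)} ⊆ S  — applicable
  S \ del = {free(right)}
  ∪ add   = {free(right), robot_in(rmB)}

== RESULT ==
["free(right)", "robot_in(rmB)"]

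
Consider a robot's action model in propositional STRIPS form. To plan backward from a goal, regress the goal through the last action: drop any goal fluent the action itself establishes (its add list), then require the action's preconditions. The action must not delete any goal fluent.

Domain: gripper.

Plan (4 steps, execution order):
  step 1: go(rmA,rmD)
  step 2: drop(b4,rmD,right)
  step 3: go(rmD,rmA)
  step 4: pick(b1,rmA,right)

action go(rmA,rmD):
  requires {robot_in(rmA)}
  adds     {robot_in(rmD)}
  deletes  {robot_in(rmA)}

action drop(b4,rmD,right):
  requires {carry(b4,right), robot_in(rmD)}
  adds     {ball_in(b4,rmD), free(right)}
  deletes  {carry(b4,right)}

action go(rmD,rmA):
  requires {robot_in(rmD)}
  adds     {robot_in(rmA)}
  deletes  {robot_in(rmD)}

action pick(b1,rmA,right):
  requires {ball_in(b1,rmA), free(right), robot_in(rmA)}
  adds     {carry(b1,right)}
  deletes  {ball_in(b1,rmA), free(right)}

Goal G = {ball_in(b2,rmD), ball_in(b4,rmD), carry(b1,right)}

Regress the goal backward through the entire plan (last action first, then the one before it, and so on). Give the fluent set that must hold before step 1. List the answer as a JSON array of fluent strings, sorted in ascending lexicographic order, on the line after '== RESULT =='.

Regress step by step:
  through step 4 (pick(b1,rmA,right)): drop {carry(b1,right)}, keep {ball_in(b2,rmD), ball_in(b4,rmD)}, require {ball_in(b1,rmA), free(right), robot_in(rmA)}
    → {ball_in(b1,rmA), ball_in(b2,rmD), ball_in(b4,rmD), free(right), robot_in(rmA)}
  through step 3 (go(rmD,rmA)): drop {robot_in(rmA)}, keep {ball_in(b1,rmA), ball_in(b2,rmD), ball_in(b4,rmD), free(right)}, require {robot_in(rmD)}
    → {ball_in(b1,rmA), ball_in(b2,rmD), ball_in(b4,rmD), free(right), robot_in(rmD)}
  through step 2 (drop(b4,rmD,right)): drop {ball_in(b4,rmD), free(right)}, keep {ball_in(b1,rmA), ball_in(b2,rmD), robot_in(rmD)}, require {carry(b4,right), robot_in(rmD)}
    → {ball_in(b1,rmA), ball_in(b2,rmD), carry(b4,right), robot_in(rmD)}
  through step 1 (go(rmA,rmD)): drop {robot_in(rmD)}, keep {ball_in(b1,rmA), ball_in(b2,rmD), carry(b4,right)}, require {robot_in(rmA)}
    → {ball_in(b1,rmA), ball_in(b2,rmD), carry(b4,right), robot_in(rmA)}

== RESULT ==
["ball_in(b1,rmA)", "ball_in(b2,rmD)", "carry(b4,right)", "robot_in(rmA)"]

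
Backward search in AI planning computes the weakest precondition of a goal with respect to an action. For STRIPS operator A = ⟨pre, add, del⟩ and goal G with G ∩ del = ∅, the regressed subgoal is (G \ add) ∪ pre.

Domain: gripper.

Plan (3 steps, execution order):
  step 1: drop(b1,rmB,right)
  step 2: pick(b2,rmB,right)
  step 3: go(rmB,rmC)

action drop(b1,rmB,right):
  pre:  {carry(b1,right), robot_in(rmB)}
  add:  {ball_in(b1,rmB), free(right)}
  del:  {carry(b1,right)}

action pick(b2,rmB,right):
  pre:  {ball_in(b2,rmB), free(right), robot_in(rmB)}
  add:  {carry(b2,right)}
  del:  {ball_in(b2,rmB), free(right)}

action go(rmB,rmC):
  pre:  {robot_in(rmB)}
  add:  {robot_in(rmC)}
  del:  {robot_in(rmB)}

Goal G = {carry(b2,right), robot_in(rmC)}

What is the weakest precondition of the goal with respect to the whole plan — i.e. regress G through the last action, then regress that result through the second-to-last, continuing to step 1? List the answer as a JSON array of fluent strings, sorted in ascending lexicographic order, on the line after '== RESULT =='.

Regress step by step:
  through step 3 (go(rmB,rmC)): drop {robot_in(rmC)}, keep {carry(b2,right)}, require {robot_in(rmB)}
    → {carry(b2,right), robot_in(rmB)}
  through step 2 (pick(b2,rmB,right)): drop {carry(b2,right)}, keep {robot_in(rmB)}, require {ball_in(b2,rmB), free(right), robot_in(rmB)}
    → {ball_in(b2,rmB), free(right), robot_in(rmB)}
  through step 1 (drop(b1,rmB,right)): drop {free(right)}, keep {ball_in(b2,rmB), robot_in(rmB)}, require {carry(b1,right), robot_in(rmB)}
    → {ball_in(b2,rmB), carry(b1,right), robot_in(rmB)}

== RESULT ==
["ball_in(b2,rmB)", "carry(b1,right)", "robot_in(rmB)"]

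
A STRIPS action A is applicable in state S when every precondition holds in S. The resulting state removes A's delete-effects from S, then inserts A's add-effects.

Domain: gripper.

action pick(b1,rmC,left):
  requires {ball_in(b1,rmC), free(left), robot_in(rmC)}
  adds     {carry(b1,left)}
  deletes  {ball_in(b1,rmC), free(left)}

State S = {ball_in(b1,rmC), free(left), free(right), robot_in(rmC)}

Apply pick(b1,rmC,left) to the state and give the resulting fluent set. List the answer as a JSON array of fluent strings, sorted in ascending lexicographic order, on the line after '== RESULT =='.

Progress:
  pre ⊆ S: {ball_in(b1,rmC), free(left), robot_in(rmC)} ⊆ S  — applicable
  S \ del = {free(right), robot_in(rmC)}
  ∪ add   = {carry(b1,left), free(right), robot_in(rmC)}

== RESULT ==
["carry(b1,left)", "free(right)", "robot_in(rmC)"]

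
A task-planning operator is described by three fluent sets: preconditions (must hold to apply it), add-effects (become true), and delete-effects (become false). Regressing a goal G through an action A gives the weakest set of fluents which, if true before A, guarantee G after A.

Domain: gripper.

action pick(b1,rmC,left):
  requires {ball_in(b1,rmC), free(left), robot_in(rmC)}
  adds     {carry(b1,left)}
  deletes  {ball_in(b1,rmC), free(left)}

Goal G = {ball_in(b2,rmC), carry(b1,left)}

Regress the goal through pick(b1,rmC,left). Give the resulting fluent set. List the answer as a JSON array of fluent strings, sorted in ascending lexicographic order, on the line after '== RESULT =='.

Regress:
  G ∩ del = {}  (empty — regression defined)
  G \ add = {ball_in(b2,rmC), carry(b1,left)} \ {carry(b1,left)} = {ball_in(b2,rmC)}
  ∪ pre   = {ball_in(b2,rmC)} ∪ {ball_in(b1,rmC), free(left), robot_in(rmC)}
          = {ball_in(b1,rmC), ball_in(b2,rmC), free(left), robot_in(rmC)}

== RESULT ==
["ball_in(b1,rmC)", "ball_in(b2,rmC)", "free(left)", "robot_in(rmC)"]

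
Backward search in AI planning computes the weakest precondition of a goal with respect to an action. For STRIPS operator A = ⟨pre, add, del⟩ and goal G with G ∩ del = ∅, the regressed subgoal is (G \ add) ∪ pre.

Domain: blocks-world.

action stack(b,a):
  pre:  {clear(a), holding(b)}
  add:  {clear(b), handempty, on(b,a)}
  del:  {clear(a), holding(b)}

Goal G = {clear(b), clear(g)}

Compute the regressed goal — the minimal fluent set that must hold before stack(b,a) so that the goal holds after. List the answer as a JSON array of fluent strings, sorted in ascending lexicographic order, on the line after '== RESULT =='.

Regress:
  G ∩ del = {}  (empty — regression defined)
  G \ add = {clear(b), clear(g)} \ {clear(b), handempty, on(b,a)} = {clear(g)}
  ∪ pre   = {clear(g)} ∪ {clear(a), holding(b)}
          = {clear(a), clear(g), holding(b)}

== RESULT ==
["clear(a)", "clear(g)", "holding(b)"]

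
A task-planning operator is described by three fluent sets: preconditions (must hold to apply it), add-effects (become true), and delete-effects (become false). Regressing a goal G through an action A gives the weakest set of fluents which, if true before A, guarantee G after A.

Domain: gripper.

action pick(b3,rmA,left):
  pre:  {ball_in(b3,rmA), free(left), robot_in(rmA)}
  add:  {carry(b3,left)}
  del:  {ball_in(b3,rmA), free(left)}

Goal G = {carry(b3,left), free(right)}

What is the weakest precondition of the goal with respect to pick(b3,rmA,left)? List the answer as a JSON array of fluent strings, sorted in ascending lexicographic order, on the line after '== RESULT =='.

Compute (G \ add) ∪ pre:
  G ∩ del = {}  (empty — regression defined)
  G \ add = {carry(b3,left), free(right)} \ {carry(b3,left)} = {free(right)}
  ∪ pre   = {free(right)} ∪ {ball_in(b3,rmA), free(left), robot_in(rmA)}
          = {ball_in(b3,rmA), free(left), free(right), robot_in(rmA)}

== RESULT ==
["ball_in(b3,rmA)", "free(left)", "free(right)", "robot_in(rmA)"]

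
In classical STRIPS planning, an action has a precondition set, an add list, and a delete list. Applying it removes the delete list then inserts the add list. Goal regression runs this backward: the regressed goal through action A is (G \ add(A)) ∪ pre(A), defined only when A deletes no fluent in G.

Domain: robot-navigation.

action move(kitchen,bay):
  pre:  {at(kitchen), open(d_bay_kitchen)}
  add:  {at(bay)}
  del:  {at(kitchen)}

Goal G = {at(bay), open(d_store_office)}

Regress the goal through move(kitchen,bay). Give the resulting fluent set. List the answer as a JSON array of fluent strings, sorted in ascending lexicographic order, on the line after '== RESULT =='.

Regress:
  G ∩ del = {}  (empty — regression defined)
  G \ add = {at(bay), open(d_store_office)} \ {at(bay)} = {open(d_store_office)}
  ∪ pre   = {open(d_store_office)} ∪ {at(kitchen), open(d_bay_kitchen)}
          = {at(kitchen), open(d_bay_kitchen), open(d_store_office)}

== RESULT ==
["at(kitchen)", "open(d_bay_kitchen)", "open(d_store_office)"]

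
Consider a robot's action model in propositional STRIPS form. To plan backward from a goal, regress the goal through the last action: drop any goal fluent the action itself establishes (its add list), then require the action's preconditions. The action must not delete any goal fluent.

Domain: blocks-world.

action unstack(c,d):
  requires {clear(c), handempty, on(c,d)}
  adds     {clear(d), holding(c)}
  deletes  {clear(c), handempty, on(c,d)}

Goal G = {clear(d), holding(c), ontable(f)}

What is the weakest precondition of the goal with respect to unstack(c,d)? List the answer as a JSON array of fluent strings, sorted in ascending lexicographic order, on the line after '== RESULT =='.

Compute (G \ add) ∪ pre:
  G ∩ del = {}  (empty — regression defined)
  G \ add = {clear(d), holding(c), ontable(f)} \ {clear(d), holding(c)} = {ontable(f)}
  ∪ pre   = {ontable(f)} ∪ {clear(c), handempty, on(c,d)}
          = {clear(c), handempty, on(c,d), ontable(f)}

== RESULT ==
["clear(c)", "handempty", "on(c,d)", "ontable(f)"]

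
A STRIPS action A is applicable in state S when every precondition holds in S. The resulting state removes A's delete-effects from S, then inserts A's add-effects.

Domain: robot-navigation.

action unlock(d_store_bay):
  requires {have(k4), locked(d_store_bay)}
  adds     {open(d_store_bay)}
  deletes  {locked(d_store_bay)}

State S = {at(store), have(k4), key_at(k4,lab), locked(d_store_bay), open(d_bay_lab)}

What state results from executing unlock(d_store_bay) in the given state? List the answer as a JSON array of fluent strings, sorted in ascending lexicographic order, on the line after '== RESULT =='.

Compute (S \ del) ∪ add:
  pre ⊆ S: {have(k4), locked(d_store_bay)} ⊆ S  — applicable
  S \ del = {at(store), have(k4), key_at(k4,lab), open(d_bay_lab)}
  ∪ add   = {at(store), have(k4), key_at(k4,lab), open(d_bay_lab), open(d_store_bay)}

== RESULT ==
["at(store)", "have(k4)", "key_at(k4,lab)", "open(d_bay_lab)", "open(d_store_bay)"]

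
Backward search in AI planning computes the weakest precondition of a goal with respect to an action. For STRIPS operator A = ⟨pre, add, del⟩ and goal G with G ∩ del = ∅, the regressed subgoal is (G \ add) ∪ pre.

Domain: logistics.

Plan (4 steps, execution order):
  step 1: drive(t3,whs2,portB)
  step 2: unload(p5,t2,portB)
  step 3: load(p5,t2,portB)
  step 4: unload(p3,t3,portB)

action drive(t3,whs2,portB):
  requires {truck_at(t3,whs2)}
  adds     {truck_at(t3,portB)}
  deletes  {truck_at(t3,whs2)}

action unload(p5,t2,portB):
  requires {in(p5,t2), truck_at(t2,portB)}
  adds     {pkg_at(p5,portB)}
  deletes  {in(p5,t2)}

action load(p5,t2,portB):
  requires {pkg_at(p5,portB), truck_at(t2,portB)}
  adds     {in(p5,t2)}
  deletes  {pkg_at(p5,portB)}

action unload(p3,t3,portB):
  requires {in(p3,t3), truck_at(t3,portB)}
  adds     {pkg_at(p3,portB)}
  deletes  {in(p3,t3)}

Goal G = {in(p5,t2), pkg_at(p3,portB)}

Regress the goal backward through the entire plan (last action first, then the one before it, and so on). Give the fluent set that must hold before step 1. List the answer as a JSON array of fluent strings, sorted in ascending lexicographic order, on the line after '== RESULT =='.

Work backward from the goal:
  through step 4 (unload(p3,t3,portB)): drop {pkg_at(p3,portB)}, keep {in(p5,t2)}, require {in(p3,t3), truck_at(t3,portB)}
    → {in(p3,t3), in(p5,t2), truck_at(t3,portB)}
  through step 3 (load(p5,t2,portB)): drop {in(p5,t2)}, keep {in(p3,t3), truck_at(t3,portB)}, require {pkg_at(p5,portB), truck_at(t2,portB)}
    → {in(p3,t3), pkg_at(p5,portB), truck_at(t2,portB), truck_at(t3,portB)}
  through step 2 (unload(p5,t2,portB)): drop {pkg_at(p5,portB)}, keep {in(p3,t3), truck_at(t2,portB), truck_at(t3,portB)}, require {in(p5,t2), truck_at(t2,portB)}
    → {in(p3,t3), in(p5,t2), truck_at(t2,portB), truck_at(t3,portB)}
  through step 1 (drive(t3,whs2,portB)): drop {truck_at(t3,portB)}, keep {in(p3,t3), in(p5,t2), truck_at(t2,portB)}, require {truck_at(t3,whs2)}
    → {in(p3,t3), in(p5,t2), truck_at(t2,portB), truck_at(t3,whs2)}

== RESULT ==
["in(p3,t3)", "in(p5,t2)", "truck_at(t2,portB)", "truck_at(t3,whs2)"]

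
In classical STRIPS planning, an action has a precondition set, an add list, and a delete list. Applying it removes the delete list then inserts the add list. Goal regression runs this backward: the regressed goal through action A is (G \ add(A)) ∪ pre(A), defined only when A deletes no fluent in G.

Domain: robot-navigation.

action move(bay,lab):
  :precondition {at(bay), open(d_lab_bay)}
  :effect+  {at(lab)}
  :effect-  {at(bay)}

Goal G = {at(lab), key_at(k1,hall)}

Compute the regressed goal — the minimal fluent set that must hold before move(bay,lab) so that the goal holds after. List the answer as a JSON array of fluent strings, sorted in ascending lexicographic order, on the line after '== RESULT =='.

Regress:
  G ∩ del = {}  (empty — regression defined)
  G \ add = {at(lab), key_at(k1,hall)} \ {at(lab)} = {key_at(k1,hall)}
  ∪ pre   = {key_at(k1,hall)} ∪ {at(bay), open(d_lab_bay)}
          = {at(bay), key_at(k1,hall), open(d_lab_bay)}

== RESULT ==
["at(bay)", "key_at(k1,hall)", "open(d_lab_bay)"]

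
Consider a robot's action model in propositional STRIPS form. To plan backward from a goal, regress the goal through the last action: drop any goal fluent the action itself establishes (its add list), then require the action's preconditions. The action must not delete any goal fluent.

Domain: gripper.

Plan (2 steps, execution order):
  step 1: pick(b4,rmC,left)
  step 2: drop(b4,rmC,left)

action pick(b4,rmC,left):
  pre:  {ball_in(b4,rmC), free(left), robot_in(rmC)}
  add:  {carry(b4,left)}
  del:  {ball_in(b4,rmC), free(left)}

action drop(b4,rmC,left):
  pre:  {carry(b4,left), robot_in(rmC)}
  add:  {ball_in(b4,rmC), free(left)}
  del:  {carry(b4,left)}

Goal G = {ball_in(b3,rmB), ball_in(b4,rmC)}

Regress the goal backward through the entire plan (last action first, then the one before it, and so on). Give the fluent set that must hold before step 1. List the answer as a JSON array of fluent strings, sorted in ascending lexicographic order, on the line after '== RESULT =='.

Regress step by step:
  through step 2 (drop(b4,rmC,left)): drop {ball_in(b4,rmC)}, keep {ball_in(b3,rmB)}, require {carry(b4,left), robot_in(rmC)}
    → {ball_in(b3,rmB), carry(b4,left), robot_in(rmC)}
  through step 1 (pick(b4,rmC,left)): drop {carry(b4,left)}, keep {ball_in(b3,rmB), robot_in(rmC)}, require {ball_in(b4,rmC), free(left), robot_in(rmC)}
    → {ball_in(b3,rmB), ball_in(b4,rmC), free(left), robot_in(rmC)}

== RESULT ==
["ball_in(b3,rmB)", "ball_in(b4,rmC)", "free(left)", "robot_in(rmC)"]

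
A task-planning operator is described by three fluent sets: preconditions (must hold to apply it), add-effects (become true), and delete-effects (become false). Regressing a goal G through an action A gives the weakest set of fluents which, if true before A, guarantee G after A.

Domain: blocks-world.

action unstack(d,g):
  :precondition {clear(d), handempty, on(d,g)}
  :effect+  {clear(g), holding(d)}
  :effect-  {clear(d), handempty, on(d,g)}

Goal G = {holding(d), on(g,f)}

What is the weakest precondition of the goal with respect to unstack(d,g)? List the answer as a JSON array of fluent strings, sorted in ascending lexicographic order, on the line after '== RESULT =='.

Regress:
  G ∩ del = {}  (empty — regression defined)
  G \ add = {holding(d), on(g,f)} \ {clear(g), holding(d)} = {on(g,f)}
  ∪ pre   = {on(g,f)} ∪ {clear(d), handempty, on(d,g)}
          = {clear(d), handempty, on(d,g), on(g,f)}

== RESULT ==
["clear(d)", "handempty", "on(d,g)", "on(g,f)"]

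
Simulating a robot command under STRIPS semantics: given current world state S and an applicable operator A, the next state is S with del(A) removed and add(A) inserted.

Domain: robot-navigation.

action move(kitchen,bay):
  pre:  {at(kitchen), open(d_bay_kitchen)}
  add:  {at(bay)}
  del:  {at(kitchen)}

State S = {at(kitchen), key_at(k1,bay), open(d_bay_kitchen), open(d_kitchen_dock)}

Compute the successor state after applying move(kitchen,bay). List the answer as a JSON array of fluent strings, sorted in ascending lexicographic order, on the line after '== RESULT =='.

Progress:
  pre ⊆ S: {at(kitchen), open(d_bay_kitchen)} ⊆ S  — applicable
  S \ del = {key_at(k1,bay), open(d_bay_kitchen), open(d_kitchen_dock)}
  ∪ add   = {at(bay), key_at(k1,bay), open(d_bay_kitchen), open(d_kitchen_dock)}

== RESULT ==
["at(bay)", "key_at(k1,bay)", "open(d_bay_kitchen)", "open(d_kitchen_dock)"]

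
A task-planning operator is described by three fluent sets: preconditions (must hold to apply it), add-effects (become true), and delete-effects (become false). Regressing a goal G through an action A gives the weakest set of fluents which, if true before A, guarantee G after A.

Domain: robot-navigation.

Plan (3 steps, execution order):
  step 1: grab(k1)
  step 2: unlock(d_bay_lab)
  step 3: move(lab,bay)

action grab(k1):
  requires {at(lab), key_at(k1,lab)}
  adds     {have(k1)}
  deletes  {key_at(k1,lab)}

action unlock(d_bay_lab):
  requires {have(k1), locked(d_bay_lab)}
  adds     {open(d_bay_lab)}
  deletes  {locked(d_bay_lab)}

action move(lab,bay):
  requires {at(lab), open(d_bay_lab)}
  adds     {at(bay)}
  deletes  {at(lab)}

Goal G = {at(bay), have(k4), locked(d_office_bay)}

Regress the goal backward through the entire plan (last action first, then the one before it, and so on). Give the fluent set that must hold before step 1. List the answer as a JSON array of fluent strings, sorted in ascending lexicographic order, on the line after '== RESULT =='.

Regress step by step:
  through step 3 (move(lab,bay)): drop {at(bay)}, keep {have(k4), locked(d_office_bay)}, require {at(lab), open(d_bay_lab)}
    → {at(lab), have(k4), locked(d_office_bay), open(d_bay_lab)}
  through step 2 (unlock(d_bay_lab)): drop {open(d_bay_lab)}, keep {at(lab), have(k4), locked(d_office_bay)}, require {have(k1), locked(d_bay_lab)}
    → {at(lab), have(k1), have(k4), locked(d_bay_lab), locked(d_office_bay)}
  through step 1 (grab(k1)): drop {have(k1)}, keep {at(lab), have(k4), locked(d_bay_lab), locked(d_office_bay)}, require {at(lab), key_at(k1,lab)}
    → {at(lab), have(k4), key_at(k1,lab), locked(d_bay_lab), locked(d_office_bay)}

== RESULT ==
["at(lab)", "have(k4)", "key_at(k1,lab)", "locked(d_bay_lab)", "locked(d_office_bay)"]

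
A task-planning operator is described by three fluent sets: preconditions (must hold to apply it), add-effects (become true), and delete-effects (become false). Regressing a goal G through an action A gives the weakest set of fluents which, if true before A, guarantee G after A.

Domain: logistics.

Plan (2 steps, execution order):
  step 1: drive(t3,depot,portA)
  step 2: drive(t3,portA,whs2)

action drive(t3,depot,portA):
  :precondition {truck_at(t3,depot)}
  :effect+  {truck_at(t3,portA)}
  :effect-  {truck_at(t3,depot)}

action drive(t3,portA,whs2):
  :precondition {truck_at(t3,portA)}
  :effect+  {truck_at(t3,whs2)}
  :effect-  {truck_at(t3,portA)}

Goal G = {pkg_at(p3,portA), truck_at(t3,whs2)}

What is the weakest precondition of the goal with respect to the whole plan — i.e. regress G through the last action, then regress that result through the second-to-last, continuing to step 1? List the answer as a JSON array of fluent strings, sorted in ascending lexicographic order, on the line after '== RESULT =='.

Regress step by step:
  through step 2 (drive(t3,portA,whs2)): drop {truck_at(t3,whs2)}, keep {pkg_at(p3,portA)}, require {truck_at(t3,portA)}
    → {pkg_at(p3,portA), truck_at(t3,portA)}
  through step 1 (drive(t3,depot,portA)): drop {truck_at(t3,portA)}, keep {pkg_at(p3,portA)}, require {truck_at(t3,depot)}
    → {pkg_at(p3,portA), truck_at(t3,depot)}

== RESULT ==
["pkg_at(p3,portA)", "truck_at(t3,depot)"]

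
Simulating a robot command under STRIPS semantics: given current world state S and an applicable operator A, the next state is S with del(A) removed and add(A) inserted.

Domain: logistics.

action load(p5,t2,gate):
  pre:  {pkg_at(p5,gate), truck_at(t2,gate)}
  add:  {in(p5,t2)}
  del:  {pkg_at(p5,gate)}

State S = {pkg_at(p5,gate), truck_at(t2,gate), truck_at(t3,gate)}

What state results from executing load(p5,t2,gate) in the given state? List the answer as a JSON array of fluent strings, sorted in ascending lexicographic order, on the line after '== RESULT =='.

Compute (S \ del) ∪ add:
  pre ⊆ S: {pkg_at(p5,gate), truck_at(t2,gate)} ⊆ S  — applicable
  S \ del = {truck_at(t2,gate), truck_at(t3,gate)}
  ∪ add   = {in(p5,t2), truck_at(t2,gate), truck_at(t3,gate)}

== RESULT ==
["in(p5,t2)", "truck_at(t2,gate)", "truck_at(t3,gate)"]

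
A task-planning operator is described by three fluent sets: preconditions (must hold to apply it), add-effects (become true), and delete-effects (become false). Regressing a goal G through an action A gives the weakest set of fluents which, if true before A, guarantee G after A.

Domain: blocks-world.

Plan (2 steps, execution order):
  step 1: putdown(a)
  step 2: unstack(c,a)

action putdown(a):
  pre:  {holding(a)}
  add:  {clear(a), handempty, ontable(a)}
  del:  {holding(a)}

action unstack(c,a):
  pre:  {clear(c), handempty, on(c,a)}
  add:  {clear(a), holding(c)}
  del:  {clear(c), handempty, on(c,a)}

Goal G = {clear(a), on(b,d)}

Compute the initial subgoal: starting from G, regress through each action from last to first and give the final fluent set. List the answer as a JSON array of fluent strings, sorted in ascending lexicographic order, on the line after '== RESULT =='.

Regress step by step:
  through step 2 (unstack(c,a)): drop {clear(a)}, keep {on(b,d)}, require {clear(c), handempty, on(c,a)}
    → {clear(c), handempty, on(b,d), on(c,a)}
  through step 1 (putdown(a)): drop {handempty}, keep {clear(c), on(b,d), on(c,a)}, require {holding(a)}
    → {clear(c), holding(a), on(b,d), on(c,a)}

== RESULT ==
["clear(c)", "holding(a)", "on(b,d)", "on(c,a)"]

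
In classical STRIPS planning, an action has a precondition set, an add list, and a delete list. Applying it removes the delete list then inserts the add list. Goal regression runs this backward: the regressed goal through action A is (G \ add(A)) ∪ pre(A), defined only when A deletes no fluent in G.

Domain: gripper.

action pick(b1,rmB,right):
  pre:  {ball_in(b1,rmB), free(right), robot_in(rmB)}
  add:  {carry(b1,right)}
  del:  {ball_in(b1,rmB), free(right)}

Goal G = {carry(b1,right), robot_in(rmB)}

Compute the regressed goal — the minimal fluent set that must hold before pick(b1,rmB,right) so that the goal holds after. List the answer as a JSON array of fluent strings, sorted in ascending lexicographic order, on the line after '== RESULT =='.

Regress:
  G ∩ del = {}  (empty — regression defined)
  G \ add = {carry(b1,right), robot_in(rmB)} \ {carry(b1,right)} = {robot_in(rmB)}
  ∪ pre   = {robot_in(rmB)} ∪ {ball_in(b1,rmB), free(right), robot_in(rmB)}
          = {ball_in(b1,rmB), free(right), robot_in(rmB)}

== RESULT ==
["ball_in(b1,rmB)", "free(right)", "robot_in(rmB)"]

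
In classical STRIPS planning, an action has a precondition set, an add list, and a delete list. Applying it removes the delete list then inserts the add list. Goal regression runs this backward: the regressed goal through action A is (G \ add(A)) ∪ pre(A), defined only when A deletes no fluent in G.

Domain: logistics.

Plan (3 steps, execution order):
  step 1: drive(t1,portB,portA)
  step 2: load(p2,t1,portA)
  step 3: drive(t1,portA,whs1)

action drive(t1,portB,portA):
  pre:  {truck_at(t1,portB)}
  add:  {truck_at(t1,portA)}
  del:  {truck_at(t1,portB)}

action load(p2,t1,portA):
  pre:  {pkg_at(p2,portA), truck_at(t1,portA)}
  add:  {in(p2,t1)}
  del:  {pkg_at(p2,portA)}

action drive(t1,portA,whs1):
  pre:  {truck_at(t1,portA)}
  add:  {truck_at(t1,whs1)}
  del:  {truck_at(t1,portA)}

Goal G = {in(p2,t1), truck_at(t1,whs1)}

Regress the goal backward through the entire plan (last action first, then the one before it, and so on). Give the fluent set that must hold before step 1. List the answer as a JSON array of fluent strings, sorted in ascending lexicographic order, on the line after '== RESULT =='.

Regress step by step:
  through step 3 (drive(t1,portA,whs1)): drop {truck_at(t1,whs1)}, keep {in(p2,t1)}, require {truck_at(t1,portA)}
    → {in(p2,t1), truck_at(t1,portA)}
  through step 2 (load(p2,t1,portA)): drop {in(p2,t1)}, keep {truck_at(t1,portA)}, require {pkg_at(p2,portA), truck_at(t1,portA)}
    → {pkg_at(p2,portA), truck_at(t1,portA)}
  through step 1 (drive(t1,portB,portA)): drop {truck_at(t1,portA)}, keep {pkg_at(p2,portA)}, require {truck_at(t1,portB)}
    → {pkg_at(p2,portA), truck_at(t1,portB)}

== RESULT ==
["pkg_at(p2,portA)", "truck_at(t1,portB)"]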